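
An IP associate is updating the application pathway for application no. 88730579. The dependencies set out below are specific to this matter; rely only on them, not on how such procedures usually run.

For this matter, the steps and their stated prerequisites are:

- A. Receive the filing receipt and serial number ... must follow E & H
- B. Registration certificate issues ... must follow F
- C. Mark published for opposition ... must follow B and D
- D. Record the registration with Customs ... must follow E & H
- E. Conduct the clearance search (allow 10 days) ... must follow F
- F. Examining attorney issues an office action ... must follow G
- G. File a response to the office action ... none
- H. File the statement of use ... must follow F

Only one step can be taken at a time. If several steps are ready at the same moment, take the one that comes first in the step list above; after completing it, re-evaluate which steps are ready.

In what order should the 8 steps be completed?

Only G has no prerequisites, so it is first.
F needed G, now all done → F.
Now B, E and H have their prerequisites met. B is listed earlier, so B next.
Now E and H have their prerequisites met. E is listed earlier, so E next.
Next only H has its prerequisites met → H.
A and D are both available; A is listed earlier → A.
Next only D has its prerequisites met → D.
Next only C has its prerequisites met → C.

G F B E H A D C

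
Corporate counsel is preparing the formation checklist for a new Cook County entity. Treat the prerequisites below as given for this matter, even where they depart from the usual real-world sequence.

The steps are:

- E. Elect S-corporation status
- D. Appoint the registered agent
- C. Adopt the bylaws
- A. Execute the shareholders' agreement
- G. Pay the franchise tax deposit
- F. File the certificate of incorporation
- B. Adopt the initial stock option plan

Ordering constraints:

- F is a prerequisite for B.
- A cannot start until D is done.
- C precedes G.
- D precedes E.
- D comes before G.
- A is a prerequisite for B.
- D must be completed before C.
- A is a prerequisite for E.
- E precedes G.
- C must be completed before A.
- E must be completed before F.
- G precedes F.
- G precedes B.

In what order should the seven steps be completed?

D is the only step with nothing outstanding, so it goes first.
C needed D, now all done → C.
A needed D and C, now all done → A.
E is the only step now ready → E.
G needed E, D and C, now all done → G.
Next only F has its prerequisites met → F.
B needed A, G and F, now all done → B.

D, C, A, E, G, F, B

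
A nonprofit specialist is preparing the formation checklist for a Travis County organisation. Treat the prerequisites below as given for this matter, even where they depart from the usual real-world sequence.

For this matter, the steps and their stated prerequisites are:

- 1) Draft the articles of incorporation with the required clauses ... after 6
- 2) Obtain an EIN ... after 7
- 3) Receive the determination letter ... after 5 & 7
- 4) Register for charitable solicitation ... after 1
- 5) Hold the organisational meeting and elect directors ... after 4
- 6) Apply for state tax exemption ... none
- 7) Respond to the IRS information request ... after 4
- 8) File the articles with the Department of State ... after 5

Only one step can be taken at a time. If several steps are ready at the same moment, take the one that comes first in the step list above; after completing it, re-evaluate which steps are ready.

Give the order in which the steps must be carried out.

6 1 4 5 7 2 3 8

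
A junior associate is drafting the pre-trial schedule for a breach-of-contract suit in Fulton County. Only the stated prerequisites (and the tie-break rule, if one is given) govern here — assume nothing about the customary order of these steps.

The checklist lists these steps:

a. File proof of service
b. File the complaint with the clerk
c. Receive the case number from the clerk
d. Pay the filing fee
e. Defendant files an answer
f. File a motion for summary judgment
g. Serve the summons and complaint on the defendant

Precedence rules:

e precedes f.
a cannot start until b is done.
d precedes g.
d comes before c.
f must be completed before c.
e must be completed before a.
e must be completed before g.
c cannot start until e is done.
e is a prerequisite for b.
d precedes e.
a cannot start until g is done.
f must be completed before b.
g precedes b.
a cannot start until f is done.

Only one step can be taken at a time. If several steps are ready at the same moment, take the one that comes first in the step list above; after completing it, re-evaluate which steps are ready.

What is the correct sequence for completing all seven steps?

d e f c g b a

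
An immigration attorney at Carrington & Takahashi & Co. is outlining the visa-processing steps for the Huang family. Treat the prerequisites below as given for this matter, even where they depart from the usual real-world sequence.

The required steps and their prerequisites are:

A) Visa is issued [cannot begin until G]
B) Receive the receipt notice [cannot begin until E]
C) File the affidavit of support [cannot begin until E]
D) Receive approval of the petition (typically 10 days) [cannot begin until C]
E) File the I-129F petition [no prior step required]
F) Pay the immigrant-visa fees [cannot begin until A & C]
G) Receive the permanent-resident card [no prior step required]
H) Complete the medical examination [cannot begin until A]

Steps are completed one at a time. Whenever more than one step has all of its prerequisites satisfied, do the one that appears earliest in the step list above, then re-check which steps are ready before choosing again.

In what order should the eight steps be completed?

E B C D G A F H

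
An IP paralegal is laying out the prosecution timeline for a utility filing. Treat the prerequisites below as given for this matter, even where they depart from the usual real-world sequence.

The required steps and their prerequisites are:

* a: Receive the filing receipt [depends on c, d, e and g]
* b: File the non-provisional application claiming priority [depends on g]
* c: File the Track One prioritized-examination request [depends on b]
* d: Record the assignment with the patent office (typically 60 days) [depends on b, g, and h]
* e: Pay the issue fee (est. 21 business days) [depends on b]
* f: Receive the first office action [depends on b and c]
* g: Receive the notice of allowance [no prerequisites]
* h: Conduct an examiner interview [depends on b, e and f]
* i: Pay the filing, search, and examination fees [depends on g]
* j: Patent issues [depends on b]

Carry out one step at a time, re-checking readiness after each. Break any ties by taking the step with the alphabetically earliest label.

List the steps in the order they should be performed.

g b c e f h d a i j

Only g has no prerequisites, so it is first.
b and i are both available; b has the earlier label → b.
Now c, e, i and j have their prerequisites met. c has the earlier label, so c next.
Now e, f, i and j have their prerequisites met. e has the earlier label, so e next.
Now f, i and j have their prerequisites met. f has the earlier label, so f next.
h now also ready, so the ready set is {h, i, j}; h has the earlier label → h.
d now also ready, so the ready set is {d, i, j}; d has the earlier label → d.
a, i and j are all available; a has the earlier label → a.
Ready: i and j. i has the earlier label → i.
j needed b, now all done → j.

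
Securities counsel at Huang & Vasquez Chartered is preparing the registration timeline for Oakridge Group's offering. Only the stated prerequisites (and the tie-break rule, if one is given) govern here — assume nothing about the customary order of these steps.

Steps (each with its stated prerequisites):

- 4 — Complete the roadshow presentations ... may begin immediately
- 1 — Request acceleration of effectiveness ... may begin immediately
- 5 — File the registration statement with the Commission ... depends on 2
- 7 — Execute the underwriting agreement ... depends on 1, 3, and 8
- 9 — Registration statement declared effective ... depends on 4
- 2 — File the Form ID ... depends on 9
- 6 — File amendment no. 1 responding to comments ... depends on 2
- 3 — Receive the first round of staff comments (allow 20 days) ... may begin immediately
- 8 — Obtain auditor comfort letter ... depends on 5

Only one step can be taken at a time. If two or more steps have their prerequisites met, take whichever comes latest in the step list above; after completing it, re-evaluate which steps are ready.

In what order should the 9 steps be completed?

3, 1 and 4 have no prerequisites; 3 is listed later, so 3 is first.
1 and 4 are both available; 1 is listed later → 1.
4 is the only step now ready → 4.
9 needed 4, now all done → 9.
2 needed 9, now all done → 2.
Now 6 and 5 have their prerequisites met. 6 is listed later, so 6 next.
Next only 5 has its prerequisites met → 5.
That leaves 8 as the only ready step → 8.
Next only 7 has its prerequisites met → 7.

3 1 4 9 2 6 5 8 7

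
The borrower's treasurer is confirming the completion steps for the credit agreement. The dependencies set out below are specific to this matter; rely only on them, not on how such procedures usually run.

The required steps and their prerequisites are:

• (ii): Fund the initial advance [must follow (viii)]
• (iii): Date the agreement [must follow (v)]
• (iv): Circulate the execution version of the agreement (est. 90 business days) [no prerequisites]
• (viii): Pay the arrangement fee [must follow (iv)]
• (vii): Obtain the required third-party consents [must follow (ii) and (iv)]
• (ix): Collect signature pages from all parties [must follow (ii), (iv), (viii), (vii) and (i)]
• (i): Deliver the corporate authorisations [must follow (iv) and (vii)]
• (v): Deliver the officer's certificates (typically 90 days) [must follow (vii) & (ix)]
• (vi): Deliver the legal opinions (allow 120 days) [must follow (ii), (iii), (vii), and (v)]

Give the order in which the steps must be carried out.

(iv) (viii) (ii) (vii) (i) (ix) (v) (iii) (vi)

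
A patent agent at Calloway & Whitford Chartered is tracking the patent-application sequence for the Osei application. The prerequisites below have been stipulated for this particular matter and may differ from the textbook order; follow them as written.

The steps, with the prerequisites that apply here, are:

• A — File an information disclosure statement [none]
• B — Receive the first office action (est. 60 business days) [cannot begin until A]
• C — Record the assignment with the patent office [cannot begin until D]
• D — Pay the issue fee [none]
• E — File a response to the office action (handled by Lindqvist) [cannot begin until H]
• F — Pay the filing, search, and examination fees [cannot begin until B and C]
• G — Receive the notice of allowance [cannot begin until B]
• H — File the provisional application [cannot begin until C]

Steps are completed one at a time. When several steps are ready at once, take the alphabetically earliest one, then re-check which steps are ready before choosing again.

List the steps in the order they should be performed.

A B D C F G H E

A and D have no prerequisites; A has the earlier label, so A is first.
Now B and D have their prerequisites met. B has the earlier label, so B next.
G now also ready, so the ready set is {D, G}; D has the earlier label → D.
C now also ready, so the ready set is {C, G}; C has the earlier label → C.
F and H now also ready, so the ready set is {F, G, H}; F has the earlier label → F.
G and H are both available; G has the earlier label → G.
H is the only step now ready → H.
E needed H, now all done → E.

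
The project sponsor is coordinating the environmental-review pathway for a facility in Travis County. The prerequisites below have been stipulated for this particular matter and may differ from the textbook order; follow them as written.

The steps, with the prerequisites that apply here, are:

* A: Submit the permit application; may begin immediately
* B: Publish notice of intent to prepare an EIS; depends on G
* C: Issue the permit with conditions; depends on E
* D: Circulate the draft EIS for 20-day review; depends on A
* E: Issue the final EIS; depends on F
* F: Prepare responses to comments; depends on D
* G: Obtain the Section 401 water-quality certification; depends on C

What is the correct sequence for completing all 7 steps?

A is the only step with nothing outstanding, so it goes first.
D is the only step now ready → D.
F needed D, now all done → F.
Next only E has its prerequisites met → E.
Next only C has its prerequisites met → C.
G is the only step now ready → G.
B needed G, now all done → B.

A, D, F, E, C, G, B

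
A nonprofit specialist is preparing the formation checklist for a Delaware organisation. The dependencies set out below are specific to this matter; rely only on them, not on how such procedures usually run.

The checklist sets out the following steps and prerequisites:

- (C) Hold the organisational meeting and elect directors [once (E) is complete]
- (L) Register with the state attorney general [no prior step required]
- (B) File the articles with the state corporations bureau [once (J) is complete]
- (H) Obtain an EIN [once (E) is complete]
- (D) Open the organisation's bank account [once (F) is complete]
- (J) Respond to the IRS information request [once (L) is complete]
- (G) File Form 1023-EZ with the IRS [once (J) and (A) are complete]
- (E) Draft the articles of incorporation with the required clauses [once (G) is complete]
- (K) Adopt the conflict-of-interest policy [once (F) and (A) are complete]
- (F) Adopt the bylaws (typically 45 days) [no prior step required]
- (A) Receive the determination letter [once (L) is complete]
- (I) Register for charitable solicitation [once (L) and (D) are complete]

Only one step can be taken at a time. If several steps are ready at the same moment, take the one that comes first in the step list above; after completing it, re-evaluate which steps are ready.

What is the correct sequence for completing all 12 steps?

(L) → (J) → (B) → (F) → (D) → (A) → (G) → (E) → (C) → (H) → (K) → (I)

Nothing is required for (L) and (F). (L) is listed earlier → (L) first.
(J) and (A) now also ready, so the ready set is {(J), (F), (A)}; (J) is listed earlier → (J).
(B) now also ready, so the ready set is {(B), (F), (A)}; (B) is listed earlier → (B).
Now (F) and (A) have their prerequisites met. (F) is listed earlier, so (F) next.
(D) and (A) are both available; (D) is listed earlier → (D).
Now (A) and (I) have their prerequisites met. (A) is listed earlier, so (A) next.
(G) and (K) now also ready, so the ready set is {(G), (K), (I)}; (G) is listed earlier → (G).
(E) now also ready, so the ready set is {(E), (K), (I)}; (E) is listed earlier → (E).
(C) and (H) now also ready, so the ready set is {(C), (H), (K), (I)}; (C) is listed earlier → (C).
Ready: (H), (K) and (I). (H) is listed earlier → (H).
Ready: (K) and (I). (K) is listed earlier → (K).
(I) needed (L) and (D), now all done → (I).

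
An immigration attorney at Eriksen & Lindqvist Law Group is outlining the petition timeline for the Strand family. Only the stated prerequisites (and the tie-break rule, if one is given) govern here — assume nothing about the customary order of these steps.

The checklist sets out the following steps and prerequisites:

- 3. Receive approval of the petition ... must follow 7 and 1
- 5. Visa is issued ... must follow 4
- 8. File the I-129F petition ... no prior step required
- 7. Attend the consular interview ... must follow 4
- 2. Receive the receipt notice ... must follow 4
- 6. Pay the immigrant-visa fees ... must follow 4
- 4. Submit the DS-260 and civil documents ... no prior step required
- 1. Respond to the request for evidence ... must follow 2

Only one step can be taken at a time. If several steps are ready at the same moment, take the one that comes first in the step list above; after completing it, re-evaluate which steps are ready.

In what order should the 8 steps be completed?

Nothing is required for 8 and 4. 8 is listed earlier → 8 first.
Next only 4 has its prerequisites met → 4.
Now 5, 7, 2 and 6 have their prerequisites met. 5 is listed earlier, so 5 next.
Ready: 7, 2 and 6. 7 is listed earlier → 7.
Now 2 and 6 have their prerequisites met. 2 is listed earlier, so 2 next.
1 now also ready, so the ready set is {6, 1}; 6 is listed earlier → 6.
1 needed 2, now all done → 1.
3 needed 7 and 1, now all done → 3.

8 4 5 7 2 6 1 3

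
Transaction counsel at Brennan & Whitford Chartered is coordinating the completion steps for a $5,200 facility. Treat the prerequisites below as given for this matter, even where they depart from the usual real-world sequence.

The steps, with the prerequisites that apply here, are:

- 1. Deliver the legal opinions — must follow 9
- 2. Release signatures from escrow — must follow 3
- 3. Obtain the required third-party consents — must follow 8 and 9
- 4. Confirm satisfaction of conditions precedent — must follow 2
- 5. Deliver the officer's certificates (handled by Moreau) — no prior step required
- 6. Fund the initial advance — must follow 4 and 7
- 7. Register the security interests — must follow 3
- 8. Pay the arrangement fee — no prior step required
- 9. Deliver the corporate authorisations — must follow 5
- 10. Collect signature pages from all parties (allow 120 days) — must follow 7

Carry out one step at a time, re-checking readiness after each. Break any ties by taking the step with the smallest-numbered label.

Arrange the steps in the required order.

5 8 9 1 3 2 4 7 6 10

Nothing is required for 5 and 8. 5 has the earlier label → 5 first.
Now 8 and 9 have their prerequisites met. 8 has the earlier label, so 8 next.
9 needed 5, now all done → 9.
1 and 3 are both available; 1 has the earlier label → 1.
Next only 3 has its prerequisites met → 3.
Now 2 and 7 have their prerequisites met. 2 has the earlier label, so 2 next.
4 and 7 are both available; 4 has the earlier label → 4.
7 needed 3, now all done → 7.
Ready: 6 and 10. 6 has the earlier label → 6.
10 is the only step now ready → 10.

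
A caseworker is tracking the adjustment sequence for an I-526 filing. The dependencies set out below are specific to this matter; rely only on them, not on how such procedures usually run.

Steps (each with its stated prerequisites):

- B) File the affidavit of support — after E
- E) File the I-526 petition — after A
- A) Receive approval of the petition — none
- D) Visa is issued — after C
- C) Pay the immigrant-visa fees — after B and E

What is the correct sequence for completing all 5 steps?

Only A has no prerequisites, so it is first.
E needed A, now all done → E.
B needed E, now all done → B.
C needed B and E, now all done → C.
D needed C, now all done → D.

A E B C D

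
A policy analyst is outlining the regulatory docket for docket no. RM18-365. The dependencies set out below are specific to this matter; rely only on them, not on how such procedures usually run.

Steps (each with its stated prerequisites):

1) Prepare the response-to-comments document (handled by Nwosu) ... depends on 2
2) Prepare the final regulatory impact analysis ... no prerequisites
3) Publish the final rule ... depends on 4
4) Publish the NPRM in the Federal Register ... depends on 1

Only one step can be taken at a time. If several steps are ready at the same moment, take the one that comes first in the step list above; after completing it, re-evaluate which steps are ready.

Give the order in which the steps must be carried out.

2, 1, 4, 3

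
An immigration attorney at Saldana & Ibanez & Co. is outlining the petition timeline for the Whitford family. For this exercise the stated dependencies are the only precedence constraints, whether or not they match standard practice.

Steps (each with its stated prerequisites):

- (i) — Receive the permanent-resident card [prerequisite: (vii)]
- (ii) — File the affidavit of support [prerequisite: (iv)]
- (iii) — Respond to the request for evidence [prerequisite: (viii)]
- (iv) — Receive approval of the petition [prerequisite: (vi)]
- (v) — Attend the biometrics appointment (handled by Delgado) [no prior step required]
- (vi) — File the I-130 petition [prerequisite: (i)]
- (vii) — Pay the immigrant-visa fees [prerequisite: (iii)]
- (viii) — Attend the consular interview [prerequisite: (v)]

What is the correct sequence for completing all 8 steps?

(v), (viii), (iii), (vii), (i), (vi), (iv), (ii)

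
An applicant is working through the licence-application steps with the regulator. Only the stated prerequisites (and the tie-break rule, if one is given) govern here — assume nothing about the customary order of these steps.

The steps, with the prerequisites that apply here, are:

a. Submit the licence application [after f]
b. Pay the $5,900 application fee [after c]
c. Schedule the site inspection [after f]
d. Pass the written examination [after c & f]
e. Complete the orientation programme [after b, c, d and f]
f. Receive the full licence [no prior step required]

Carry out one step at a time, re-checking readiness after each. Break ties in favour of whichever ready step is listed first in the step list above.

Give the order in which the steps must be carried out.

f is the only step with nothing outstanding, so it goes first.
a and c are both available; a is listed earlier → a.
c needed f, now all done → c.
Now b and d have their prerequisites met. b is listed earlier, so b next.
d needed c and f, now all done → d.
Next only e has its prerequisites met → e.

f, a, c, b, d, e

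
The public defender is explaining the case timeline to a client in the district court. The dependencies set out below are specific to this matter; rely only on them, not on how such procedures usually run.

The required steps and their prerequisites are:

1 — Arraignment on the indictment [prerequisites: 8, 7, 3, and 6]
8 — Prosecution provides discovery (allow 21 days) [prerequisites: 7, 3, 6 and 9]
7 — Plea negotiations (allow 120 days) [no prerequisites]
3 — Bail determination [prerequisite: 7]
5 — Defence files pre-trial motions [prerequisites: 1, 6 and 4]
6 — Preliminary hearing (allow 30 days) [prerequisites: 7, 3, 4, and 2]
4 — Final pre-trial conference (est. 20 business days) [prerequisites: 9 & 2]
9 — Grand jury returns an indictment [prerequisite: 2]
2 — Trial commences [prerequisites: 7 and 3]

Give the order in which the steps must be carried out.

7 3 2 9 4 6 8 1 5

Only 7 has no prerequisites, so it is first.
3 is the only step now ready → 3.
2 needed 7 and 3, now all done → 2.
Next only 9 has its prerequisites met → 9.
Next only 4 has its prerequisites met → 4.
That leaves 6 as the only ready step → 6.
Next only 8 has its prerequisites met → 8.
1 needed 8, 7, 3 and 6, now all done → 1.
5 is the only step now ready → 5.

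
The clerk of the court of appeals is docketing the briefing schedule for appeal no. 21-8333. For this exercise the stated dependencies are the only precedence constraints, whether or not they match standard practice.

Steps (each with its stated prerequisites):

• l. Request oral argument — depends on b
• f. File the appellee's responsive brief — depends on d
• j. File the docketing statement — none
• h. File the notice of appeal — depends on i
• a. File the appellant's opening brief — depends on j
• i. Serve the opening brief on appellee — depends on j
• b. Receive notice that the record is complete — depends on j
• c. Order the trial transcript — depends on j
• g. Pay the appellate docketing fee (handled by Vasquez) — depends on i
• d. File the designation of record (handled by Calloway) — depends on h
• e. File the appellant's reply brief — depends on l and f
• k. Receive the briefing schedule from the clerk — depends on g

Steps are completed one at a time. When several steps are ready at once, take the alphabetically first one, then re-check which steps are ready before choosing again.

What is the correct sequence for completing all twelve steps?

j a b c i g h d f k l e

Only j has no prerequisites, so it is first.
Ready: a, b, c and i. a has the earlier label → a.
b, c and i are all available; b has the earlier label → b.
Ready: c, i and l. c has the earlier label → c.
Now i and l have their prerequisites met. i has the earlier label, so i next.
g and h now also ready, so the ready set is {g, h, l}; g has the earlier label → g.
k now also ready, so the ready set is {h, k, l}; h has the earlier label → h.
d now also ready, so the ready set is {d, k, l}; d has the earlier label → d.
Ready: f, k and l. f has the earlier label → f.
k and l are both available; k has the earlier label → k.
l needed b, now all done → l.
Next only e has its prerequisites met → e.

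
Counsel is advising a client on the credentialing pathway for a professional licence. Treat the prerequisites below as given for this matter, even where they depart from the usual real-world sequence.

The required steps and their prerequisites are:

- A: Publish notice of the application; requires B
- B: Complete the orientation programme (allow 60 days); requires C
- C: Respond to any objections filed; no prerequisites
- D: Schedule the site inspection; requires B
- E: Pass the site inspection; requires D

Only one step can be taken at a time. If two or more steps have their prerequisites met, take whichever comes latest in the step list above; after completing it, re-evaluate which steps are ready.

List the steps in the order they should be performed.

C, B, D, E, A

Only C has no prerequisites, so it is first.
B needed C, now all done → B.
D and A are both available; D is listed later → D.
E and A are both available; E is listed later → E.
A is the only step now ready → A.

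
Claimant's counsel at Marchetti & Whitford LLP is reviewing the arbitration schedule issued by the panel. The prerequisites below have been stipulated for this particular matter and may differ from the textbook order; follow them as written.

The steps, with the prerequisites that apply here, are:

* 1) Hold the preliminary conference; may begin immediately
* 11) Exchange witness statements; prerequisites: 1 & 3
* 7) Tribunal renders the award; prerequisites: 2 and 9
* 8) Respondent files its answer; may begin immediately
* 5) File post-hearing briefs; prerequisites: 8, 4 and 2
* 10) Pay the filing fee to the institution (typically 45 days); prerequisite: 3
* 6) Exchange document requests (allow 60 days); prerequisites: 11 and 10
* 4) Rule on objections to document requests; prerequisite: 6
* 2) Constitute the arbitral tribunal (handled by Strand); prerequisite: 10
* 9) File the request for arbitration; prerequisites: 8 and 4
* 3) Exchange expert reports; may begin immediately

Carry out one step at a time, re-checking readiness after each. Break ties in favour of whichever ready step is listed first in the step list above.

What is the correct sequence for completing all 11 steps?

1, 8, 3, 11, 10, 6, 4, 2, 5, 9, 7

Nothing is required for 1, 8 and 3. 1 is listed earlier → 1 first.
Now 8 and 3 have their prerequisites met. 8 is listed earlier, so 8 next.
Next only 3 has its prerequisites met → 3.
11 and 10 are both available; 11 is listed earlier → 11.
That leaves 10 as the only ready step → 10.
Ready: 6 and 2. 6 is listed earlier → 6.
Ready: 4 and 2. 4 is listed earlier → 4.
9 now also ready, so the ready set is {2, 9}; 2 is listed earlier → 2.
5 now also ready, so the ready set is {5, 9}; 5 is listed earlier → 5.
Next only 9 has its prerequisites met → 9.
7 needed 2 and 9, now all done → 7.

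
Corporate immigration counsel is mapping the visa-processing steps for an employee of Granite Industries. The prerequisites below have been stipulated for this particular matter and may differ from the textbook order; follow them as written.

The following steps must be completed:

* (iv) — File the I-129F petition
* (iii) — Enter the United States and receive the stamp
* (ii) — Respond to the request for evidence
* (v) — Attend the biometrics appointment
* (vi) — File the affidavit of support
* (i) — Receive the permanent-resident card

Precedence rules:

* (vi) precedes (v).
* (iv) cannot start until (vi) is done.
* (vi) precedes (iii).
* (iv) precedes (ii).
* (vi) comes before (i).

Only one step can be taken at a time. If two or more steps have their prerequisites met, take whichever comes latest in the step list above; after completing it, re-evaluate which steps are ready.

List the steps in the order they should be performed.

(vi) is the only step with nothing outstanding, so it goes first.
Now (i), (v), (iii) and (iv) have their prerequisites met. (i) is listed later, so (i) next.
Ready: (v), (iii) and (iv). (v) is listed later → (v).
(iii) and (iv) are both available; (iii) is listed later → (iii).
(iv) is the only step now ready → (iv).
That leaves (ii) as the only ready step → (ii).

(vi) (i) (v) (iii) (iv) (ii)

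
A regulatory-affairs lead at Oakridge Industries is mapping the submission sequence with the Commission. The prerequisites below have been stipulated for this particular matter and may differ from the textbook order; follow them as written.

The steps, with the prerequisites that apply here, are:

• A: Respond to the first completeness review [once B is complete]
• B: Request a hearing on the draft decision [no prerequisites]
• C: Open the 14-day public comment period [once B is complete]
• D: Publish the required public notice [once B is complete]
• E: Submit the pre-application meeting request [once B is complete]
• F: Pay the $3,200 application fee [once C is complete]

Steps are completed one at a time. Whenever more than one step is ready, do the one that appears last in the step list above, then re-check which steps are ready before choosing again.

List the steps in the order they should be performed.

B, E, D, C, F, A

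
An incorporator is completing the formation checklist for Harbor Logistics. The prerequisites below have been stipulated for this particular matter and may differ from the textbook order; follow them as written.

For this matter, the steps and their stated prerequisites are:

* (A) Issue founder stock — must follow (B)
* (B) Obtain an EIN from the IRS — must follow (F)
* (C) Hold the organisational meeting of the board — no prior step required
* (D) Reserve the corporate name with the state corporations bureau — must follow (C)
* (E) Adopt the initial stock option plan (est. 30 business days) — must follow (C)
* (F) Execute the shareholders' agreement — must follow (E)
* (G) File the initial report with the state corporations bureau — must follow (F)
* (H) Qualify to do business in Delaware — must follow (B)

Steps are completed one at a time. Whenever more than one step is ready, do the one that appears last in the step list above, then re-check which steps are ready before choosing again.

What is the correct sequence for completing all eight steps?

(C), (E), (F), (G), (D), (B), (H), (A)

(C) is the only step with nothing outstanding, so it goes first.
Now (E) and (D) have their prerequisites met. (E) is listed later, so (E) next.
(F) now also ready, so the ready set is {(F), (D)}; (F) is listed later → (F).
(G) and (B) now also ready, so the ready set is {(G), (D), (B)}; (G) is listed later → (G).
Ready: (D) and (B). (D) is listed later → (D).
(B) is the only step now ready → (B).
Ready: (H) and (A). (H) is listed later → (H).
(A) is the only step now ready → (A).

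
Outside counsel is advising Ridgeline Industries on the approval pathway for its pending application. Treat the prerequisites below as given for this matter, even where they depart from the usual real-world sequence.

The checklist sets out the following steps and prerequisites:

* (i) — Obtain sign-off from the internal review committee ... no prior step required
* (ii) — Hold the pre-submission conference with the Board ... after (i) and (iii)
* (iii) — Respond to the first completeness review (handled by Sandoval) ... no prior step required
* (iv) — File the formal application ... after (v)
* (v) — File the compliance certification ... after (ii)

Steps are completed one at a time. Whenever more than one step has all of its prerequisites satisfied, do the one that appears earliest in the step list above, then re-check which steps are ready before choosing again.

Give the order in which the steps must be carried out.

(i) and (iii) have no prerequisites; (i) is listed earlier, so (i) is first.
Next only (iii) has its prerequisites met → (iii).
Next only (ii) has its prerequisites met → (ii).
(v) is the only step now ready → (v).
That leaves (iv) as the only ready step → (iv).

(i) → (iii) → (ii) → (v) → (iv)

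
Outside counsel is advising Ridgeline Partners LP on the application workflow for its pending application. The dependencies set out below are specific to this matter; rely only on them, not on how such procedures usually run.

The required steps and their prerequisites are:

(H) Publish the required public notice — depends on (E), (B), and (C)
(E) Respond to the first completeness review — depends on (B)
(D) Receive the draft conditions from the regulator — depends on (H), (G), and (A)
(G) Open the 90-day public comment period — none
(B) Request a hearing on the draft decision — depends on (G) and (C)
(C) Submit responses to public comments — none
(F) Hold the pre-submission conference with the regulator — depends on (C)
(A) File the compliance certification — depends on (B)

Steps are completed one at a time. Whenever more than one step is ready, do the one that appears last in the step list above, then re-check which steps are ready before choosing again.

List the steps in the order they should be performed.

(C), (F), (G), (B), (A), (E), (H), (D)

(C) and (G) have no prerequisites; (C) is listed later, so (C) is first.
(F) now also ready, so the ready set is {(F), (G)}; (F) is listed later → (F).
(G) is the only step now ready → (G).
(B) needed (C) and (G), now all done → (B).
Now (A) and (E) have their prerequisites met. (A) is listed later, so (A) next.
Next only (E) has its prerequisites met → (E).
That leaves (H) as the only ready step → (H).
That leaves (D) as the only ready step → (D).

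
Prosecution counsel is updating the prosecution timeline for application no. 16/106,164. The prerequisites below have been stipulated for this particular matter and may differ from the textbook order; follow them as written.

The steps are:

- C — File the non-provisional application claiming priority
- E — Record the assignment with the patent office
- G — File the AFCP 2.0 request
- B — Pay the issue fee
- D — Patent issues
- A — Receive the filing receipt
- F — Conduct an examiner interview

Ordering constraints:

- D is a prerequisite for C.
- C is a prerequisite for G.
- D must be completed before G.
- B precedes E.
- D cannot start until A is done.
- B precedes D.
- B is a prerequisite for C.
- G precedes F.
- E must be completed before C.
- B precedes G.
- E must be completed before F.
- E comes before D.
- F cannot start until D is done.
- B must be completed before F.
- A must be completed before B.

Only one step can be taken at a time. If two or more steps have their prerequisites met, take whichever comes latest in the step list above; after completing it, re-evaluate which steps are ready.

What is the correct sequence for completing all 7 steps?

A, B, E, D, C, G, F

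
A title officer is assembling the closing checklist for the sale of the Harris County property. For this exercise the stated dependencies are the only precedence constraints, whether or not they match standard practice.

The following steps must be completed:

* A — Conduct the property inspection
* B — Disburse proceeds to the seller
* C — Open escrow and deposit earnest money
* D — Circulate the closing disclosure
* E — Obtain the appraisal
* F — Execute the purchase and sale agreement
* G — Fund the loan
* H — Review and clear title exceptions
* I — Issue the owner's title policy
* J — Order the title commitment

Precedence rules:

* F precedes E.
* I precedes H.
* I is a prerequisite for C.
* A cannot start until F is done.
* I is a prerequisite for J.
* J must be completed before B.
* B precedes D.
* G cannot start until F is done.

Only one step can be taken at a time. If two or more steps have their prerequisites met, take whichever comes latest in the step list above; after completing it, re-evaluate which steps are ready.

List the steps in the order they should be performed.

I → J → H → F → G → E → C → B → D → A

Nothing is required for I and F. I is listed later → I first.
Ready: J, H, F and C. J is listed later → J.
H, F, C and B are all available; H is listed later → H.
Now F, C and B have their prerequisites met. F is listed later, so F next.
G, E and A now also ready, so the ready set is {G, E, C, B, A}; G is listed later → G.
E, C, B and A are all available; E is listed later → E.
Now C, B and A have their prerequisites met. C is listed later, so C next.
B and A are both available; B is listed later → B.
D and A are both available; D is listed later → D.
Next only A has its prerequisites met → A.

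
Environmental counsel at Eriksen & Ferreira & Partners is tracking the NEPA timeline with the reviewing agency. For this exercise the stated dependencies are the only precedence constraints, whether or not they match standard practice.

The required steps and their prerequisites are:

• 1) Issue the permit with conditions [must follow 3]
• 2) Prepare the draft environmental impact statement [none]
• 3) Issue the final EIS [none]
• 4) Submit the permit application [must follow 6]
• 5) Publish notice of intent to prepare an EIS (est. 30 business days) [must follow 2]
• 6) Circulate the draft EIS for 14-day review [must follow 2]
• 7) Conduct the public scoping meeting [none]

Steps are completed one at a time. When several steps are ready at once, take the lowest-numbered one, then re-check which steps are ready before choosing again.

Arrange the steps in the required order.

2, 3, 1, 5, 6, 4, 7

Nothing is required for 2, 3 and 7. 2 has the earlier label → 2 first.
3, 5, 6 and 7 are all available; 3 has the earlier label → 3.
Now 1, 5, 6 and 7 have their prerequisites met. 1 has the earlier label, so 1 next.
Now 5, 6 and 7 have their prerequisites met. 5 has the earlier label, so 5 next.
6 and 7 are both available; 6 has the earlier label → 6.
4 now also ready, so the ready set is {4, 7}; 4 has the earlier label → 4.
Next only 7 has its prerequisites met → 7.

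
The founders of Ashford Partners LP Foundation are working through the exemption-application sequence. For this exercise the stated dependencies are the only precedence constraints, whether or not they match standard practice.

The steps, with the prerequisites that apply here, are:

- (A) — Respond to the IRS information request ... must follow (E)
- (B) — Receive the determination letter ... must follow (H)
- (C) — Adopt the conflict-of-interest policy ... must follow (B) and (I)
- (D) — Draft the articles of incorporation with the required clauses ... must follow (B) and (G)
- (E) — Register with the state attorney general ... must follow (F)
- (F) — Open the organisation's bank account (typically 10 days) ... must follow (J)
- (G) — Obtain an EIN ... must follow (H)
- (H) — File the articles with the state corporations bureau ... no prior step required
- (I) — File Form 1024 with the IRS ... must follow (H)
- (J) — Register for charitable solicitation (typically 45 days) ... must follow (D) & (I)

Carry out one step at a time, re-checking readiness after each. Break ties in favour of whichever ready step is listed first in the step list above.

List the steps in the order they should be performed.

(H), (B), (G), (D), (I), (C), (J), (F), (E), (A)

(H) is the only step with nothing outstanding, so it goes first.
Now (B), (G) and (I) have their prerequisites met. (B) is listed earlier, so (B) next.
(G) and (I) are both available; (G) is listed earlier → (G).
(D) now also ready, so the ready set is {(D), (I)}; (D) is listed earlier → (D).
(I) is the only step now ready → (I).
Ready: (C) and (J). (C) is listed earlier → (C).
That leaves (J) as the only ready step → (J).
(F) needed (J), now all done → (F).
Next only (E) has its prerequisites met → (E).
(A) needed (E), now all done → (A).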